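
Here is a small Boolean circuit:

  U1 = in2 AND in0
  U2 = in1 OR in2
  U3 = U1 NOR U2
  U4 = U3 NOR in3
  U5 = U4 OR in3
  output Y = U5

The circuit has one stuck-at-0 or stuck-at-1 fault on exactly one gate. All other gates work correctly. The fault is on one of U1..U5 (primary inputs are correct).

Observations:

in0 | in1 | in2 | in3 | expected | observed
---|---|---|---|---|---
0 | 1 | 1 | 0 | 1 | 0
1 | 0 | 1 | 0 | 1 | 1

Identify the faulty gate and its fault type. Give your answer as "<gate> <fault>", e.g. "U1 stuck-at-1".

U2 stuck-at-0

Fault-free values for test 1 (in0=0, in1=1, in2=1, in3=0): U1=0, U2=1, U3=0, U4=1, U5=1, giving Y=1. Observed 0.
Test 1: faults giving observed 0 are {U2 stuck-at-0, U3 stuck-at-1, U4 stuck-at-0, U5 stuck-at-0}.
Test 2 (in0=1, in1=0, in2=1, in3=0): fault-free U1=1, U2=1, U3=0, U4=1, U5=1 → 1; observed 1. Eliminates U3 stuck-at-1, U4 stuck-at-0, U5 stuck-at-0.
Only U2 stuck-at-0 is consistent with every test.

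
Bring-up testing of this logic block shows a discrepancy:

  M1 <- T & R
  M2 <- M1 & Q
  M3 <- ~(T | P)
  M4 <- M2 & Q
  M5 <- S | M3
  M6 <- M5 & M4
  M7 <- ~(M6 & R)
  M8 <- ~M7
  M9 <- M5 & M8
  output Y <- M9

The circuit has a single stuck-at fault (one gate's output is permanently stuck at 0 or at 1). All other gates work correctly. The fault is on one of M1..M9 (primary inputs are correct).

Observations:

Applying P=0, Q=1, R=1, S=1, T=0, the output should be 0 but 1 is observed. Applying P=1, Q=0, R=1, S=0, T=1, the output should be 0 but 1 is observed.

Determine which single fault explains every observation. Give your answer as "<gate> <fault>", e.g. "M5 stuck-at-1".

M9 stuck-at-1

Fault-free values for test 1 (P=0, Q=1, R=1, S=1, T=0): M1=0, M2=0, M3=1, M4=0, M5=1, M6=0, M7=1, M8=0, M9=0, giving Y=0. Observed 1.
Test 1: faults giving observed 1 are {M1 stuck-at-1, M2 stuck-at-1, M4 stuck-at-1, M6 stuck-at-1, M7 stuck-at-0, M8 stuck-at-1, M9 stuck-at-1}.
Test 2 (P=1, Q=0, R=1, S=0, T=1): fault-free M1=1, M2=0, M3=0, M4=0, M5=0, M6=0, M7=1, M8=0, M9=0 → 0; observed 1. Eliminates M1 stuck-at-1, M2 stuck-at-1, M4 stuck-at-1, M6 stuck-at-1, M7 stuck-at-0, M8 stuck-at-1.
Only M9 stuck-at-1 is consistent with every test.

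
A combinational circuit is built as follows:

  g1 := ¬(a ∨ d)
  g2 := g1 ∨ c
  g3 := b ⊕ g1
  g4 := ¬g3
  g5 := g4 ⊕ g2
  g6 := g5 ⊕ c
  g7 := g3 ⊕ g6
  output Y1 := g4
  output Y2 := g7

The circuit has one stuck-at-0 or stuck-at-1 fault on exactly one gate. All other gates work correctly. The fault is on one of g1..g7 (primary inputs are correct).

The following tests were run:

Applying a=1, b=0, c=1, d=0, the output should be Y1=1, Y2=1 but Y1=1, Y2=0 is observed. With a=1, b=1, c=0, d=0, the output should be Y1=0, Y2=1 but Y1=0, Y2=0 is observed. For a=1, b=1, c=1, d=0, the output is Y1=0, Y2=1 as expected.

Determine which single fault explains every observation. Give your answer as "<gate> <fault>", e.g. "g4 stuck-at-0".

Fault-free values for test 1 (a=1, b=0, c=1, d=0): g1=0, g2=1, g3=0, g4=1, g5=0, g6=1, g7=1, giving Y1=1, Y2=1. Observed Y1=1, Y2=0.
Test 1: faults giving observed Y1=1, Y2=0 are {g2 stuck-at-0, g5 stuck-at-1, g6 stuck-at-0, g7 stuck-at-0}.
Test 2 (a=1, b=1, c=0, d=0): fault-free g1=0, g2=0, g3=1, g4=0, g5=0, g6=0, g7=1 → Y1=0, Y2=1; observed Y1=0, Y2=0. Eliminates g2 stuck-at-0, g6 stuck-at-0.
Test 3 (a=1, b=1, c=1, d=0): fault-free g1=0, g2=1, g3=1, g4=0, g5=1, g6=0, g7=1 → Y1=0, Y2=1; observed Y1=0, Y2=1. Eliminates g7 stuck-at-0.
Only g5 stuck-at-1 is consistent with every test.

g5 stuck-at-1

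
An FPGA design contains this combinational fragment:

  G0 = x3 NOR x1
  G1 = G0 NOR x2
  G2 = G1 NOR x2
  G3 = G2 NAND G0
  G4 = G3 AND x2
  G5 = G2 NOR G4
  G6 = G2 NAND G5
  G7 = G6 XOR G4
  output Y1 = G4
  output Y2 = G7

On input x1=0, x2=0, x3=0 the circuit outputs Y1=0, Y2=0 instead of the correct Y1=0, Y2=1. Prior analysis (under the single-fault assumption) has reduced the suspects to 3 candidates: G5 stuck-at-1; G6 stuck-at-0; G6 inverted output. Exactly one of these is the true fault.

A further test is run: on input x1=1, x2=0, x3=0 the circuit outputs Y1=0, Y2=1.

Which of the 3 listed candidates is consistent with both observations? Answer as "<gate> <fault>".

Evaluate each candidate on input x1=1, x2=0, x3=0:
  G5 stuck-at-1: G0=0, G1=1, G2=0, G3=1, G4=0, G5=1 [stuck-at-1], G6=1, G7=1 → Y1=0, Y2=1 — matches
  G6 stuck-at-0: G0=0, G1=1, G2=0, G3=1, G4=0, G5=1, G6=0 [stuck-at-0], G7=0 → Y1=0, Y2=0 — eliminated
  G6 inverted output: G0=0, G1=1, G2=0, G3=1, G4=0, G5=1, G6=0 [inverted output], G7=0 → Y1=0, Y2=0 — eliminated
Only G5 stuck-at-1 reproduces the observed Y1=0, Y2=1.

G5 stuck-at-1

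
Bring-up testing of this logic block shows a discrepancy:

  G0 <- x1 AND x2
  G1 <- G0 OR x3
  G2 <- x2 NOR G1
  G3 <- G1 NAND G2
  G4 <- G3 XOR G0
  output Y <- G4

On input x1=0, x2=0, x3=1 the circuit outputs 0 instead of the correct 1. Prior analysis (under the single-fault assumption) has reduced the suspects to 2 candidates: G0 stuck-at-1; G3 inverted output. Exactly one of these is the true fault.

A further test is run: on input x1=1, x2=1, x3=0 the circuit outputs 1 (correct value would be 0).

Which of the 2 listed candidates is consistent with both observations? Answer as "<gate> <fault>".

Evaluate each candidate on input x1=1, x2=1, x3=0:
  G0 stuck-at-1: G0=1 [stuck-at-1], G1=1, G2=0, G3=1, G4=0 → 0 — eliminated
  G3 inverted output: G0=1, G1=1, G2=0, G3=0 [inverted output], G4=1 → 1 — matches
Only G3 inverted output reproduces the observed 1.

G3 inverted output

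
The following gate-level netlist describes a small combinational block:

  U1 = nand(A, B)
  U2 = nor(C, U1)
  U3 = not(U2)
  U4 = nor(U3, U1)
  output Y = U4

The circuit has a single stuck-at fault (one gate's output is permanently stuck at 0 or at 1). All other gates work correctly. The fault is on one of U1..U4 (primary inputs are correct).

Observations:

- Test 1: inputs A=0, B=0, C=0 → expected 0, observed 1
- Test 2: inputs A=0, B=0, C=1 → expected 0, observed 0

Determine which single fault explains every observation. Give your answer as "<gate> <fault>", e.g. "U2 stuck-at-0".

Fault-free values for test 1 (A=0, B=0, C=0): U1=1, U2=0, U3=1, U4=0, giving Y=0. Observed 1.
Test 1: faults giving observed 1 are {U1 stuck-at-0, U4 stuck-at-1}.
Test 2 (A=0, B=0, C=1): fault-free U1=1, U2=0, U3=1, U4=0 → 0; observed 0. Eliminates U4 stuck-at-1.
Only U1 stuck-at-0 is consistent with every test.

U1 stuck-at-0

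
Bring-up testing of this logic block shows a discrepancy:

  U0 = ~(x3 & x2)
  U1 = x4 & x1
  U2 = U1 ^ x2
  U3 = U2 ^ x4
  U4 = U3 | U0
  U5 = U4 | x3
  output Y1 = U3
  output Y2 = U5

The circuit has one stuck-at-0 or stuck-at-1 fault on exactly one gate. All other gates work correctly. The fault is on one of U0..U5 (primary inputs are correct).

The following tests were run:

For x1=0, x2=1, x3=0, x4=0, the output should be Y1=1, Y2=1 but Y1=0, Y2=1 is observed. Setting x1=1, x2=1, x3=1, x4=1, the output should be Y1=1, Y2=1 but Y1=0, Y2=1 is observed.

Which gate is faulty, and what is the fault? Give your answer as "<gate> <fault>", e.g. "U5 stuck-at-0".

Fault-free values for test 1 (x1=0, x2=1, x3=0, x4=0): U0=1, U1=0, U2=1, U3=1, U4=1, U5=1, giving Y1=1, Y2=1. Observed Y1=0, Y2=1.
Test 1: faults giving observed Y1=0, Y2=1 are {U1 stuck-at-1, U2 stuck-at-0, U3 stuck-at-0}.
Test 2 (x1=1, x2=1, x3=1, x4=1): fault-free U0=0, U1=1, U2=0, U3=1, U4=1, U5=1 → Y1=1, Y2=1; observed Y1=0, Y2=1. Eliminates U1 stuck-at-1, U2 stuck-at-0.
Only U3 stuck-at-0 is consistent with every test.

U3 stuck-at-0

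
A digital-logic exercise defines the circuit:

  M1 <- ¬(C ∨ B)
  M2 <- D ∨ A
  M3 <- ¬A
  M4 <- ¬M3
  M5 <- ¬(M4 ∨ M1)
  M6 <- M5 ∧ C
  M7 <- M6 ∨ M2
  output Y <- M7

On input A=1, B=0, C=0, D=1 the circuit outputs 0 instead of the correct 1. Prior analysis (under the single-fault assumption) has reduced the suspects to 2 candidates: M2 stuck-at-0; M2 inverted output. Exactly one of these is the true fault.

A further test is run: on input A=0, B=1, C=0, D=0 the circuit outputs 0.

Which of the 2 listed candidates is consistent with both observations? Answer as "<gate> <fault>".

M2 stuck-at-0

Evaluate each candidate on input A=0, B=1, C=0, D=0:
  M2 stuck-at-0: M1=0, M2=0 [stuck-at-0], M3=1, M4=0, M5=1, M6=0, M7=0 → 0 — matches
  M2 inverted output: M1=0, M2=1 [inverted output], M3=1, M4=0, M5=1, M6=0, M7=1 → 1 — eliminated
Only M2 stuck-at-0 reproduces the observed 0.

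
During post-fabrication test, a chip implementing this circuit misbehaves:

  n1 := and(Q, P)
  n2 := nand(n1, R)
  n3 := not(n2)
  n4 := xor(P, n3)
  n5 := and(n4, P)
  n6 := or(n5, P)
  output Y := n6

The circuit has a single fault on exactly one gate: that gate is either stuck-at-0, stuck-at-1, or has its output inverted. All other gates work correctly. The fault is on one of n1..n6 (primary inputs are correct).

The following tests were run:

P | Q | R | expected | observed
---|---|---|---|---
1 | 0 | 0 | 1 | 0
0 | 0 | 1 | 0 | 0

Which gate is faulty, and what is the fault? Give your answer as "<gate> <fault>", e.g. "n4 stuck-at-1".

n6 stuck-at-0

Fault-free values for test 1 (P=1, Q=0, R=0): n1=0, n2=1, n3=0, n4=1, n5=1, n6=1, giving Y=1. Observed 0.
Test 1: faults giving observed 0 are {n6 stuck-at-0, n6 inverted output}.
Test 2 (P=0, Q=0, R=1): fault-free n1=0, n2=1, n3=0, n4=0, n5=0, n6=0 → 0; observed 0. Eliminates n6 inverted output.
Only n6 stuck-at-0 is consistent with every test.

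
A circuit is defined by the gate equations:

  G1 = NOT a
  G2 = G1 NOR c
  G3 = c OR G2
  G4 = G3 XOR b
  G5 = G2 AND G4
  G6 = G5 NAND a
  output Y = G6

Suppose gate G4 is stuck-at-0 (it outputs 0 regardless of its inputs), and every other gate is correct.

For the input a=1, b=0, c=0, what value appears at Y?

1

Propagate with G4 forced: G1=0, G2=1, G3=1, G4=0 [stuck-at-0], G5=0, G6=1.
So Y = 1. (Without the fault it would be 0.)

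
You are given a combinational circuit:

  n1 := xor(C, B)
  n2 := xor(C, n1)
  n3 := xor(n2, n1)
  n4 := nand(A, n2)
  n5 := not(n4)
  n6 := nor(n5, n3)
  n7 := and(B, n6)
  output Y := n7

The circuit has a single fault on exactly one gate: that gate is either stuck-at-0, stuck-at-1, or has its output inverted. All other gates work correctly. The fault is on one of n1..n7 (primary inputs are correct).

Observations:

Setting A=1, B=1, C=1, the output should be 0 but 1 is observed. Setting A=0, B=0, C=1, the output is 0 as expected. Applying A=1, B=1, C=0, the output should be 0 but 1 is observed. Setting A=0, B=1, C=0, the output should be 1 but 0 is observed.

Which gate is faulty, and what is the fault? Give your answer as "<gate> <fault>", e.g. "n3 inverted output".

Fault-free values for test 1 (A=1, B=1, C=1): n1=0, n2=1, n3=1, n4=0, n5=1, n6=0, n7=0, giving Y=0. Observed 1.
Test 1: faults giving observed 1 are {n2 stuck-at-0, n2 inverted output, n6 stuck-at-1, n6 inverted output, n7 stuck-at-1, n7 inverted output}.
Test 2 (A=0, B=0, C=1): fault-free n1=1, n2=0, n3=1, n4=1, n5=0, n6=0, n7=0 → 0; observed 0. Eliminates n7 stuck-at-1, n7 inverted output.
Test 3 (A=1, B=1, C=0): fault-free n1=1, n2=1, n3=0, n4=0, n5=1, n6=0, n7=0 → 0; observed 1. Eliminates n2 stuck-at-0, n2 inverted output.
Test 4 (A=0, B=1, C=0): fault-free n1=1, n2=1, n3=0, n4=1, n5=0, n6=1, n7=1 → 1; observed 0. Eliminates n6 stuck-at-1.
Only n6 inverted output is consistent with every test.

n6 inverted output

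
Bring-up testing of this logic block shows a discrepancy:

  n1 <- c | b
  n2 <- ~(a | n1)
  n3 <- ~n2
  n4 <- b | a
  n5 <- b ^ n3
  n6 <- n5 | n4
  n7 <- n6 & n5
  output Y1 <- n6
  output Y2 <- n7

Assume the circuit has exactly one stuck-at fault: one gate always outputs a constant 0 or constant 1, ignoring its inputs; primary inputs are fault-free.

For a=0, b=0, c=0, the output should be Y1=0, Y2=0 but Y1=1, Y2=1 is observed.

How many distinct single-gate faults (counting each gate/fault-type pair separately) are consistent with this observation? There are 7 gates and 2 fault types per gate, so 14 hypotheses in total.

Fault-free: n1=0, n2=1, n3=0, n4=0, n5=0, n6=0, n7=0 → Y1=0, Y2=0. Observed Y1=1, Y2=1.
  n1 stuck-at-0: output Y1=0, Y2=0 ✗
  n1 stuck-at-1: output Y1=1, Y2=1 ✓
  n2 stuck-at-0: output Y1=1, Y2=1 ✓
  n2 stuck-at-1: output Y1=0, Y2=0 ✗
  n3 stuck-at-0: output Y1=0, Y2=0 ✗
  n3 stuck-at-1: output Y1=1, Y2=1 ✓
  n4 stuck-at-0: output Y1=0, Y2=0 ✗
  n4 stuck-at-1: output Y1=1, Y2=0 ✗
  n5 stuck-at-0: output Y1=0, Y2=0 ✗
  n5 stuck-at-1: output Y1=1, Y2=1 ✓
  n6 stuck-at-0: output Y1=0, Y2=0 ✗
  n6 stuck-at-1: output Y1=1, Y2=0 ✗
  n7 stuck-at-0: output Y1=0, Y2=0 ✗
  n7 stuck-at-1: output Y1=0, Y2=1 ✗
Consistent faults: {n1 stuck-at-1, n2 stuck-at-0, n3 stuck-at-1, n5 stuck-at-1} — 4 in all.

4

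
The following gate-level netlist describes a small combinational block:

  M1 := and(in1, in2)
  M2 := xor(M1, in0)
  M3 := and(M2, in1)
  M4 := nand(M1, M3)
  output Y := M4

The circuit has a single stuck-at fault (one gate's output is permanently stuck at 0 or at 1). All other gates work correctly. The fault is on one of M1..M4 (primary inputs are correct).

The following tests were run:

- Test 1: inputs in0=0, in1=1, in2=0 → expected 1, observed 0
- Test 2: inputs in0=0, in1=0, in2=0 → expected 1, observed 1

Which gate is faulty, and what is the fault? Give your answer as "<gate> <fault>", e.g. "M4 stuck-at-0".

Fault-free values for test 1 (in0=0, in1=1, in2=0): M1=0, M2=0, M3=0, M4=1, giving Y=1. Observed 0.
Test 1: faults giving observed 0 are {M1 stuck-at-1, M4 stuck-at-0}.
Test 2 (in0=0, in1=0, in2=0): fault-free M1=0, M2=0, M3=0, M4=1 → 1; observed 1. Eliminates M4 stuck-at-0.
Only M1 stuck-at-1 is consistent with every test.

M1 stuck-at-1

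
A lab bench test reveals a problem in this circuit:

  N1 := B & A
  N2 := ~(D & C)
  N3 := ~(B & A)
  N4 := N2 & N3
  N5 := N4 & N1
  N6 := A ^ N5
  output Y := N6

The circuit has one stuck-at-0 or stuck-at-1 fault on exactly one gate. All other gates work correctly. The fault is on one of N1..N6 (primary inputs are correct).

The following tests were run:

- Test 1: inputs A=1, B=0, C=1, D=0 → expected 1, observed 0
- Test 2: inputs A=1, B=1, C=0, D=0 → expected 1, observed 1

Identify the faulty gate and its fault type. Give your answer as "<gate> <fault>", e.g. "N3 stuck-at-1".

N1 stuck-at-1

Fault-free values for test 1 (A=1, B=0, C=1, D=0): N1=0, N2=1, N3=1, N4=1, N5=0, N6=1, giving Y=1. Observed 0.
Test 1: faults giving observed 0 are {N1 stuck-at-1, N5 stuck-at-1, N6 stuck-at-0}.
Test 2 (A=1, B=1, C=0, D=0): fault-free N1=1, N2=1, N3=0, N4=0, N5=0, N6=1 → 1; observed 1. Eliminates N5 stuck-at-1, N6 stuck-at-0.
Only N1 stuck-at-1 is consistent with every test.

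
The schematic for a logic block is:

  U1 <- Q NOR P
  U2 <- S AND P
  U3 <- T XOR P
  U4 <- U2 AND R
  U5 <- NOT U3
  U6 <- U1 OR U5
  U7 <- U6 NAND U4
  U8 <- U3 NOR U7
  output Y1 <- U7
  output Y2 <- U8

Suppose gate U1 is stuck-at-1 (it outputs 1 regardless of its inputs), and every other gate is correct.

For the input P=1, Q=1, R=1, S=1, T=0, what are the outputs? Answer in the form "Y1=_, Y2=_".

Y1=0, Y2=0

Propagate with U1 forced: U1=1 [stuck-at-1], U2=1, U3=1, U4=1, U5=0, U6=1, U7=0, U8=0.
So the outputs are Y1=0, Y2=0. (Without the fault they would be Y1=1, Y2=0.)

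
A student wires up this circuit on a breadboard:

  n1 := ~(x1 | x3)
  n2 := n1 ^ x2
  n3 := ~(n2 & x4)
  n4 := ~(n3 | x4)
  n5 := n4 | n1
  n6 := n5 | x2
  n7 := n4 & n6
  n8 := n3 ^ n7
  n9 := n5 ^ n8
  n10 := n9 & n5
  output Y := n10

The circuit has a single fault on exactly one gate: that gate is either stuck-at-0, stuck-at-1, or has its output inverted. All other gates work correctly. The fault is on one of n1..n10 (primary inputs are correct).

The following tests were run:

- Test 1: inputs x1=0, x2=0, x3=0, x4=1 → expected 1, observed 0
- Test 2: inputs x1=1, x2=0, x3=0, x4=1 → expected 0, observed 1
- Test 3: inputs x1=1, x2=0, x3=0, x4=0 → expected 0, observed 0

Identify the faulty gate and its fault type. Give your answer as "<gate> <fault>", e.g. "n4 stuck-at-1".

n1 inverted output

Fault-free values for test 1 (x1=0, x2=0, x3=0, x4=1): n1=1, n2=1, n3=0, n4=0, n5=1, n6=1, n7=0, n8=0, n9=1, n10=1, giving Y=1. Observed 0.
Test 1: faults giving observed 0 are {n1 stuck-at-0, n1 inverted output, n2 stuck-at-0, n2 inverted output, n3 stuck-at-1, n3 inverted output, n4 stuck-at-1, n4 inverted output, n5 stuck-at-0, n5 inverted output, n7 stuck-at-1, n7 inverted output, n8 stuck-at-1, n8 inverted output, n9 stuck-at-0, n9 inverted output, n10 stuck-at-0, n10 inverted output}.
Test 2 (x1=1, x2=0, x3=0, x4=1): fault-free n1=0, n2=0, n3=1, n4=0, n5=0, n6=0, n7=0, n8=1, n9=1, n10=0 → 0; observed 1. Eliminates n1 stuck-at-0, n2 stuck-at-0, n2 inverted output, n3 stuck-at-1, n3 inverted output, n5 stuck-at-0, n5 inverted output, n7 stuck-at-1, n7 inverted output, n8 stuck-at-1, n8 inverted output, n9 stuck-at-0, n9 inverted output, n10 stuck-at-0.
Test 3 (x1=1, x2=0, x3=0, x4=0): fault-free n1=0, n2=0, n3=1, n4=0, n5=0, n6=0, n7=0, n8=1, n9=1, n10=0 → 0; observed 0. Eliminates n4 stuck-at-1, n4 inverted output, n10 inverted output.
Only n1 inverted output is consistent with every test.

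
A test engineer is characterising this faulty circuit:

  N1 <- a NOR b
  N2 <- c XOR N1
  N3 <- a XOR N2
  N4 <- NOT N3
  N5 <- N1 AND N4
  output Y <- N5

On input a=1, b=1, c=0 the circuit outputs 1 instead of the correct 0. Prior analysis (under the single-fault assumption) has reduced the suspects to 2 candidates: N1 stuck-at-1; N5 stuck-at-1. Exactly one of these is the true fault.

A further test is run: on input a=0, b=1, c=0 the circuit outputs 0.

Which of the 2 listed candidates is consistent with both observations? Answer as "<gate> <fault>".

Evaluate each candidate on input a=0, b=1, c=0:
  N1 stuck-at-1: N1=1 [stuck-at-1], N2=1, N3=1, N4=0, N5=0 → 0 — matches
  N5 stuck-at-1: N1=0, N2=0, N3=0, N4=1, N5=1 [stuck-at-1] → 1 — eliminated
Only N1 stuck-at-1 reproduces the observed 0.

N1 stuck-at-1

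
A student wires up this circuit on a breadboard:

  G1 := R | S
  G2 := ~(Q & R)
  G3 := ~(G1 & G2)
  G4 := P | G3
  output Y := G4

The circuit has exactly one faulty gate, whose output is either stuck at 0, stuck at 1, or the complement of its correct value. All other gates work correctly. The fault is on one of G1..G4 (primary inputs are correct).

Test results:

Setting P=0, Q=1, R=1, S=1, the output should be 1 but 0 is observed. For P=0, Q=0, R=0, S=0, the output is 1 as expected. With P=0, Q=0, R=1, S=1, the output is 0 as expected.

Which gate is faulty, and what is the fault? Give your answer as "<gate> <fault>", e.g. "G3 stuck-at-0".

Fault-free values for test 1 (P=0, Q=1, R=1, S=1): G1=1, G2=0, G3=1, G4=1, giving Y=1. Observed 0.
Test 1: faults giving observed 0 are {G2 stuck-at-1, G2 inverted output, G3 stuck-at-0, G3 inverted output, G4 stuck-at-0, G4 inverted output}.
Test 2 (P=0, Q=0, R=0, S=0): fault-free G1=0, G2=1, G3=1, G4=1 → 1; observed 1. Eliminates G3 stuck-at-0, G3 inverted output, G4 stuck-at-0, G4 inverted output.
Test 3 (P=0, Q=0, R=1, S=1): fault-free G1=1, G2=1, G3=0, G4=0 → 0; observed 0. Eliminates G2 inverted output.
Only G2 stuck-at-1 is consistent with every test.

G2 stuck-at-1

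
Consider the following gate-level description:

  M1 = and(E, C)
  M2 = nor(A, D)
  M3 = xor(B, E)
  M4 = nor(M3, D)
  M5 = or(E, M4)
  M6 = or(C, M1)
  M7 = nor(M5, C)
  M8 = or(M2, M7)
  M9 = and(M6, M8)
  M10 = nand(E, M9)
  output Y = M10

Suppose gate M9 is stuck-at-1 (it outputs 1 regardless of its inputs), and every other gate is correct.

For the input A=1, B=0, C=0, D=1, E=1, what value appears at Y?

Propagate with M9 forced: M1=0, M2=0, M3=1, M4=0, M5=1, M6=0, M7=0, M8=0, M9=1 [stuck-at-1], M10=0.
So Y = 0. (Without the fault it would be 1.)

0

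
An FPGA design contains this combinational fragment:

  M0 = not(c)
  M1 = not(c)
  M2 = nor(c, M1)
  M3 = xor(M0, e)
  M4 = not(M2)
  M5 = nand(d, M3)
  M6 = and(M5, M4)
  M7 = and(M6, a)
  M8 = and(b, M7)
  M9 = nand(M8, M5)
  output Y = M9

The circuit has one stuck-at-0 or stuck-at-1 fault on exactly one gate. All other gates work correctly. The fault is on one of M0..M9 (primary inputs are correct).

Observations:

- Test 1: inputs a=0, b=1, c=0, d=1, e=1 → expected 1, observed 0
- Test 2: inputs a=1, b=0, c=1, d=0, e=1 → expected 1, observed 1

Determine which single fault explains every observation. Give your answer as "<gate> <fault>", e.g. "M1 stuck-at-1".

M7 stuck-at-1

Fault-free values for test 1 (a=0, b=1, c=0, d=1, e=1): M0=1, M1=1, M2=0, M3=0, M4=1, M5=1, M6=1, M7=0, M8=0, M9=1, giving Y=1. Observed 0.
Test 1: faults giving observed 0 are {M7 stuck-at-1, M8 stuck-at-1, M9 stuck-at-0}.
Test 2 (a=1, b=0, c=1, d=0, e=1): fault-free M0=0, M1=0, M2=0, M3=1, M4=1, M5=1, M6=1, M7=1, M8=0, M9=1 → 1; observed 1. Eliminates M8 stuck-at-1, M9 stuck-at-0.
Only M7 stuck-at-1 is consistent with every test.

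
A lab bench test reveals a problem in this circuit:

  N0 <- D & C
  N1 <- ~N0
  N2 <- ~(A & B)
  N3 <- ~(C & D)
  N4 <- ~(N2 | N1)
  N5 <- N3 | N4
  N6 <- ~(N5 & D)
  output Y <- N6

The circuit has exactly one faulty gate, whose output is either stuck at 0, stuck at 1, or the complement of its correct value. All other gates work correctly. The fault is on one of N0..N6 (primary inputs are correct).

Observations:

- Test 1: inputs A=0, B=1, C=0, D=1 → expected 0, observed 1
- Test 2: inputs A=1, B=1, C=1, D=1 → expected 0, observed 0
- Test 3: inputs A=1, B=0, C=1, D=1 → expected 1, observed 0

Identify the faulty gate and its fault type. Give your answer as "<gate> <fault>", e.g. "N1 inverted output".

N3 inverted output

Fault-free values for test 1 (A=0, B=1, C=0, D=1): N0=0, N1=1, N2=1, N3=1, N4=0, N5=1, N6=0, giving Y=0. Observed 1.
Test 1: faults giving observed 1 are {N3 stuck-at-0, N3 inverted output, N5 stuck-at-0, N5 inverted output, N6 stuck-at-1, N6 inverted output}.
Test 2 (A=1, B=1, C=1, D=1): fault-free N0=1, N1=0, N2=0, N3=0, N4=1, N5=1, N6=0 → 0; observed 0. Eliminates N5 stuck-at-0, N5 inverted output, N6 stuck-at-1, N6 inverted output.
Test 3 (A=1, B=0, C=1, D=1): fault-free N0=1, N1=0, N2=1, N3=0, N4=0, N5=0, N6=1 → 1; observed 0. Eliminates N3 stuck-at-0.
Only N3 inverted output is consistent with every test.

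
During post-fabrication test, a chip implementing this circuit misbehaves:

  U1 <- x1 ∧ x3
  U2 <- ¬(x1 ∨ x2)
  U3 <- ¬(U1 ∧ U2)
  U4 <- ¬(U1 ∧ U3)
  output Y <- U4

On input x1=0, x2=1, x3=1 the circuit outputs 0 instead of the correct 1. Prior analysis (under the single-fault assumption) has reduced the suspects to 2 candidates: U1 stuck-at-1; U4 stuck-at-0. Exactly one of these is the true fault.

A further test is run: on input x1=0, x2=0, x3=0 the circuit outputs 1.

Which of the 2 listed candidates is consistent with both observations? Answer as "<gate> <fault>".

U1 stuck-at-1

Evaluate each candidate on input x1=0, x2=0, x3=0:
  U1 stuck-at-1: U1=1 [stuck-at-1], U2=1, U3=0, U4=1 → 1 — matches
  U4 stuck-at-0: U1=0, U2=1, U3=1, U4=0 [stuck-at-0] → 0 — eliminated
Only U1 stuck-at-1 reproduces the observed 1.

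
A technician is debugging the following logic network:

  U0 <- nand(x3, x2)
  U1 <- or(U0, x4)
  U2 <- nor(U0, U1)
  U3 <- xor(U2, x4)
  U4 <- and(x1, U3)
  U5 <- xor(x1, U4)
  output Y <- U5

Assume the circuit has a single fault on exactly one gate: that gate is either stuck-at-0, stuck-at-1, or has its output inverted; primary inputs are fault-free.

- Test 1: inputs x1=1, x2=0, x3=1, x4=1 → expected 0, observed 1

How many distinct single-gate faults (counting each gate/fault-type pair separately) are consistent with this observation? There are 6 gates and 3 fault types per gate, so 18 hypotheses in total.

Fault-free: U0=1, U1=1, U2=0, U3=1, U4=1, U5=0 → 0. Observed 1.
  U0: none of the 3 fault types match ✗
  U1: none of the 3 fault types match ✗
  U2: stuck-at-1, inverted output ✓; others ✗
  U3: stuck-at-0, inverted output ✓; others ✗
  U4: stuck-at-0, inverted output ✓; others ✗
  U5: stuck-at-1, inverted output ✓; others ✗
Consistent faults: {U2 stuck-at-1, U2 inverted output, U3 stuck-at-0, U3 inverted output, U4 stuck-at-0, U4 inverted output, U5 stuck-at-1, U5 inverted output} — 8 in all.

8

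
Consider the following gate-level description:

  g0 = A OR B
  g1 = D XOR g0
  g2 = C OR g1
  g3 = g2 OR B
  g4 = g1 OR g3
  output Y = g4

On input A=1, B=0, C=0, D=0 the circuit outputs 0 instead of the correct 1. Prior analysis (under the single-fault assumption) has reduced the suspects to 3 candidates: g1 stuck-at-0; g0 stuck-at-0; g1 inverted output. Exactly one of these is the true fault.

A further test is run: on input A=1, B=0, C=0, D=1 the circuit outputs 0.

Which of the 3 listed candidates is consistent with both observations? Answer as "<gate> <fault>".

Evaluate each candidate on input A=1, B=0, C=0, D=1:
  g1 stuck-at-0: g0=1, g1=0 [stuck-at-0], g2=0, g3=0, g4=0 → 0 — matches
  g0 stuck-at-0: g0=0 [stuck-at-0], g1=1, g2=1, g3=1, g4=1 → 1 — eliminated
  g1 inverted output: g0=1, g1=1 [inverted output], g2=1, g3=1, g4=1 → 1 — eliminated
Only g1 stuck-at-0 reproduces the observed 0.

g1 stuck-at-0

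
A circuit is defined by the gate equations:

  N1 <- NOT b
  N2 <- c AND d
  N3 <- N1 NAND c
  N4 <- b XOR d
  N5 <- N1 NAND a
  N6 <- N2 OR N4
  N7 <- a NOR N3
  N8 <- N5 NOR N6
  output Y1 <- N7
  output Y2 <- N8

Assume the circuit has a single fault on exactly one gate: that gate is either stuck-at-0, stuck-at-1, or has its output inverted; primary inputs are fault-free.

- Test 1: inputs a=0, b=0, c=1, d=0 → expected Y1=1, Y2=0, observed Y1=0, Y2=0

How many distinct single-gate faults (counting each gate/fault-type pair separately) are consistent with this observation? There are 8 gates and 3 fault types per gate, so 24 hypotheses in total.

6

Fault-free: N1=1, N2=0, N3=0, N4=0, N5=1, N6=0, N7=1, N8=0 → Y1=1, Y2=0. Observed Y1=0, Y2=0.
  N1: stuck-at-0, inverted output ✓; others ✗
  N2: none of the 3 fault types match ✗
  N3: stuck-at-1, inverted output ✓; others ✗
  N4: none of the 3 fault types match ✗
  N5: none of the 3 fault types match ✗
  N6: none of the 3 fault types match ✗
  N7: stuck-at-0, inverted output ✓; others ✗
  N8: none of the 3 fault types match ✗
Consistent faults: {N1 stuck-at-0, N1 inverted output, N3 stuck-at-1, N3 inverted output, N7 stuck-at-0, N7 inverted output} — 6 in all.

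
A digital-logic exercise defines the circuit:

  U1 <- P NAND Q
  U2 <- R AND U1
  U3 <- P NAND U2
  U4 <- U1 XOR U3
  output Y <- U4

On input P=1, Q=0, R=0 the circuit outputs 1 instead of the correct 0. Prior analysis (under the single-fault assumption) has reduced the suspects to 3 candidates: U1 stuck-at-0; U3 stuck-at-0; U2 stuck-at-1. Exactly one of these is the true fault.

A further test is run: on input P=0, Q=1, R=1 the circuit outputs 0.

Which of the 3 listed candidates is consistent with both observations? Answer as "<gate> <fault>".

U2 stuck-at-1

Evaluate each candidate on input P=0, Q=1, R=1:
  U1 stuck-at-0: U1=0 [stuck-at-0], U2=0, U3=1, U4=1 → 1 — eliminated
  U3 stuck-at-0: U1=1, U2=1, U3=0 [stuck-at-0], U4=1 → 1 — eliminated
  U2 stuck-at-1: U1=1, U2=1 [stuck-at-1], U3=1, U4=0 → 0 — matches
Only U2 stuck-at-1 reproduces the observed 0.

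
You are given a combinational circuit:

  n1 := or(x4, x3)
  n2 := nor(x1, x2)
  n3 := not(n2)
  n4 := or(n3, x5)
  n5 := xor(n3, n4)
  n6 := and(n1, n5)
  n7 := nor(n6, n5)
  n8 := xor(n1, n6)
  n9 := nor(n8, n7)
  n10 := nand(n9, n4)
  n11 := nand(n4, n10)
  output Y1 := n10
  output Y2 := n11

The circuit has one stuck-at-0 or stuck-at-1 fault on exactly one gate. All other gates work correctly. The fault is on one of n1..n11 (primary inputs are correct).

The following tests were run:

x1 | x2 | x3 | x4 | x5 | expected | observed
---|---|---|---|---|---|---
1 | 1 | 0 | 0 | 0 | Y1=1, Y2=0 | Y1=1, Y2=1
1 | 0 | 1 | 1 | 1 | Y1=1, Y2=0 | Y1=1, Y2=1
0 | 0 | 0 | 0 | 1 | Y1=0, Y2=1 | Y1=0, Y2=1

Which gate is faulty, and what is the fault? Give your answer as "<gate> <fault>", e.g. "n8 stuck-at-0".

Fault-free values for test 1 (x1=1, x2=1, x3=0, x4=0, x5=0): n1=0, n2=0, n3=1, n4=1, n5=0, n6=0, n7=1, n8=0, n9=0, n10=1, n11=0, giving Y1=1, Y2=0. Observed Y1=1, Y2=1.
Test 1: faults giving observed Y1=1, Y2=1 are {n2 stuck-at-1, n3 stuck-at-0, n4 stuck-at-0, n11 stuck-at-1}.
Test 2 (x1=1, x2=0, x3=1, x4=1, x5=1): fault-free n1=1, n2=0, n3=1, n4=1, n5=0, n6=0, n7=1, n8=1, n9=0, n10=1, n11=0 → Y1=1, Y2=0; observed Y1=1, Y2=1. Eliminates n2 stuck-at-1, n3 stuck-at-0.
Test 3 (x1=0, x2=0, x3=0, x4=0, x5=1): fault-free n1=0, n2=1, n3=0, n4=1, n5=1, n6=0, n7=0, n8=0, n9=1, n10=0, n11=1 → Y1=0, Y2=1; observed Y1=0, Y2=1. Eliminates n4 stuck-at-0.
Only n11 stuck-at-1 is consistent with every test.

n11 stuck-at-1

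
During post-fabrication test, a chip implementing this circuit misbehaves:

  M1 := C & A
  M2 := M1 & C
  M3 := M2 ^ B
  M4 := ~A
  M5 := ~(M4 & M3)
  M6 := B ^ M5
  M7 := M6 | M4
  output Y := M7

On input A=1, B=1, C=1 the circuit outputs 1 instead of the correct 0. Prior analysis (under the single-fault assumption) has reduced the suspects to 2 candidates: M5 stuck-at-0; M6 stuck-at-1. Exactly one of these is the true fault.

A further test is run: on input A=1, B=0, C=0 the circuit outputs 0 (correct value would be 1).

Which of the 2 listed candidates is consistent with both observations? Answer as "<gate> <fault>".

Evaluate each candidate on input A=1, B=0, C=0:
  M5 stuck-at-0: M1=0, M2=0, M3=0, M4=0, M5=0 [stuck-at-0], M6=0, M7=0 → 0 — matches
  M6 stuck-at-1: M1=0, M2=0, M3=0, M4=0, M5=1, M6=1 [stuck-at-1], M7=1 → 1 — eliminated
Only M5 stuck-at-0 reproduces the observed 0.

M5 stuck-at-0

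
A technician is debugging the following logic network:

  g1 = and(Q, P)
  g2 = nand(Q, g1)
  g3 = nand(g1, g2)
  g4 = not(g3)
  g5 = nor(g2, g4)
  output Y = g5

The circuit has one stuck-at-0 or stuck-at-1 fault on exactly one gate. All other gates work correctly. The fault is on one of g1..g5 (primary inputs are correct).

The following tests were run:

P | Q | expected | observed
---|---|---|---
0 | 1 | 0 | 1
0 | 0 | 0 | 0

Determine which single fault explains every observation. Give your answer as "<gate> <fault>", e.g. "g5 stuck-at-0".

Fault-free values for test 1 (P=0, Q=1): g1=0, g2=1, g3=1, g4=0, g5=0, giving Y=0. Observed 1.
Test 1: faults giving observed 1 are {g1 stuck-at-1, g2 stuck-at-0, g5 stuck-at-1}.
Test 2 (P=0, Q=0): fault-free g1=0, g2=1, g3=1, g4=0, g5=0 → 0; observed 0. Eliminates g2 stuck-at-0, g5 stuck-at-1.
Only g1 stuck-at-1 is consistent with every test.

g1 stuck-at-1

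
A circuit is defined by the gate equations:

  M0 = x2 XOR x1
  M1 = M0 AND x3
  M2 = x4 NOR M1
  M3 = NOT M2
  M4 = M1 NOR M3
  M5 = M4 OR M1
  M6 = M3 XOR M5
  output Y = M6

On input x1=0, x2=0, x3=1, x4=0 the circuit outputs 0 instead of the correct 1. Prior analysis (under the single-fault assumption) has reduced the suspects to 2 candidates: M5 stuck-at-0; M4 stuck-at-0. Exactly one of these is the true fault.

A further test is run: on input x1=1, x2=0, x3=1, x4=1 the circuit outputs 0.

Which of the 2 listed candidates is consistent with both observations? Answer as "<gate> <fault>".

M4 stuck-at-0

Evaluate each candidate on input x1=1, x2=0, x3=1, x4=1:
  M5 stuck-at-0: M0=1, M1=1, M2=0, M3=1, M4=0, M5=0 [stuck-at-0], M6=1 → 1 — eliminated
  M4 stuck-at-0: M0=1, M1=1, M2=0, M3=1, M4=0 [stuck-at-0], M5=1, M6=0 → 0 — matches
Only M4 stuck-at-0 reproduces the observed 0.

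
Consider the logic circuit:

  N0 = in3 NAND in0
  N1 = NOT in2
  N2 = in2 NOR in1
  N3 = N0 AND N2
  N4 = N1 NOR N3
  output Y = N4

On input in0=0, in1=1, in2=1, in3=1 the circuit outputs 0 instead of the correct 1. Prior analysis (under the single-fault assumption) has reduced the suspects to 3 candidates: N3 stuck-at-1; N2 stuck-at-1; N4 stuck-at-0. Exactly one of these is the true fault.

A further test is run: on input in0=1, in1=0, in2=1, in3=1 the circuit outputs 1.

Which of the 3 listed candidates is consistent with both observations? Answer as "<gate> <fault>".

Evaluate each candidate on input in0=1, in1=0, in2=1, in3=1:
  N3 stuck-at-1: N0=0, N1=0, N2=0, N3=1 [stuck-at-1], N4=0 → 0 — eliminated
  N2 stuck-at-1: N0=0, N1=0, N2=1 [stuck-at-1], N3=0, N4=1 → 1 — matches
  N4 stuck-at-0: N0=0, N1=0, N2=0, N3=0, N4=0 [stuck-at-0] → 0 — eliminated
Only N2 stuck-at-1 reproduces the observed 1.

N2 stuck-at-1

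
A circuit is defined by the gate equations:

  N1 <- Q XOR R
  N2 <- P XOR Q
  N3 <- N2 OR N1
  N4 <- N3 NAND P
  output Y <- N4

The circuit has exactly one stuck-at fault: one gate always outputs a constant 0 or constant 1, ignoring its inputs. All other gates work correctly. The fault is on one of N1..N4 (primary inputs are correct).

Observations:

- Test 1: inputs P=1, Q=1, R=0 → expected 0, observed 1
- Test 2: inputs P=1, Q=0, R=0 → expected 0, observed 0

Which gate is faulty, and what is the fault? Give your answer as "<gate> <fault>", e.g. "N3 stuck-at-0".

Fault-free values for test 1 (P=1, Q=1, R=0): N1=1, N2=0, N3=1, N4=0, giving Y=0. Observed 1.
Test 1: faults giving observed 1 are {N1 stuck-at-0, N3 stuck-at-0, N4 stuck-at-1}.
Test 2 (P=1, Q=0, R=0): fault-free N1=0, N2=1, N3=1, N4=0 → 0; observed 0. Eliminates N3 stuck-at-0, N4 stuck-at-1.
Only N1 stuck-at-0 is consistent with every test.

N1 stuck-at-0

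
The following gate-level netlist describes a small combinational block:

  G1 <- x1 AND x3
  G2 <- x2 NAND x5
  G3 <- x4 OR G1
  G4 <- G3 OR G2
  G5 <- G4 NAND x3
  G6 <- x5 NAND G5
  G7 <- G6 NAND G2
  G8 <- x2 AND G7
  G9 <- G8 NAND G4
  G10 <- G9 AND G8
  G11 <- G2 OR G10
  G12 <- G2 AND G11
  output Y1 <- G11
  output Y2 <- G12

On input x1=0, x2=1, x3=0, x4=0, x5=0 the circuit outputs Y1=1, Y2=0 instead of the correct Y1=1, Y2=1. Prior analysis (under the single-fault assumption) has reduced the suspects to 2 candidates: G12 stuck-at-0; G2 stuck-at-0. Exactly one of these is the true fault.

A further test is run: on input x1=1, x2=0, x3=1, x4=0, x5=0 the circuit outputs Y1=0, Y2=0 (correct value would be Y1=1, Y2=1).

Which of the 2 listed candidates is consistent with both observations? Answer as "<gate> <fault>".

G2 stuck-at-0

Evaluate each candidate on input x1=1, x2=0, x3=1, x4=0, x5=0:
  G12 stuck-at-0: G1=1, G2=1, G3=1, G4=1, G5=0, G6=1, G7=0, G8=0, G9=1, G10=0, G11=1, G12=0 [stuck-at-0] → Y1=1, Y2=0 — eliminated
  G2 stuck-at-0: G1=1, G2=0 [stuck-at-0], G3=1, G4=1, G5=0, G6=1, G7=1, G8=0, G9=1, G10=0, G11=0, G12=0 → Y1=0, Y2=0 — matches
Only G2 stuck-at-0 reproduces the observed Y1=0, Y2=0.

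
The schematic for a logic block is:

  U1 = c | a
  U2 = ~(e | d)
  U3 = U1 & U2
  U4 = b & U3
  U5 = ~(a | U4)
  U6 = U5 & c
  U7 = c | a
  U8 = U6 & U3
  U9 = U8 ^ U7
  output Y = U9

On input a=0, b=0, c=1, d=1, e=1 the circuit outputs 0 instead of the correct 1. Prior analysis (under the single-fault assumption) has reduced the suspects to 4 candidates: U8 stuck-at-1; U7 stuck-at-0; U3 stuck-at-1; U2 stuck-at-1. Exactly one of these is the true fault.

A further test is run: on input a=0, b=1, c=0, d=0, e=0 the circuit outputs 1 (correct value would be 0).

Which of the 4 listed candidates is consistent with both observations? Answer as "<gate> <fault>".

U8 stuck-at-1

Evaluate each candidate on input a=0, b=1, c=0, d=0, e=0:
  U8 stuck-at-1: U1=0, U2=1, U3=0, U4=0, U5=1, U6=0, U7=0, U8=1 [stuck-at-1], U9=1 → 1 — matches
  U7 stuck-at-0: U1=0, U2=1, U3=0, U4=0, U5=1, U6=0, U7=0 [stuck-at-0], U8=0, U9=0 → 0 — eliminated
  U3 stuck-at-1: U1=0, U2=1, U3=1 [stuck-at-1], U4=1, U5=0, U6=0, U7=0, U8=0, U9=0 → 0 — eliminated
  U2 stuck-at-1: U1=0, U2=1 [stuck-at-1], U3=0, U4=0, U5=1, U6=0, U7=0, U8=0, U9=0 → 0 — eliminated
Only U8 stuck-at-1 reproduces the observed 1.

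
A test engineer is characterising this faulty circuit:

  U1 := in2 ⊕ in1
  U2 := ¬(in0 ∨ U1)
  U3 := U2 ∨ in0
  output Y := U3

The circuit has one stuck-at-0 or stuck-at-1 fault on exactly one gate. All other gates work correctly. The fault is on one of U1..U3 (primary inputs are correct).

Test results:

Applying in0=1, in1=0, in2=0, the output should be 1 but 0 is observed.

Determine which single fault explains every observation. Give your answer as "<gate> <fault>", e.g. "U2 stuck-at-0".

U3 stuck-at-0

Fault-free values for test 1 (in0=1, in1=0, in2=0): U1=0, U2=0, U3=1, giving Y=1. Observed 0.
Test 1: faults giving observed 0 are {U3 stuck-at-0}.
Only U3 stuck-at-0 is consistent with every test.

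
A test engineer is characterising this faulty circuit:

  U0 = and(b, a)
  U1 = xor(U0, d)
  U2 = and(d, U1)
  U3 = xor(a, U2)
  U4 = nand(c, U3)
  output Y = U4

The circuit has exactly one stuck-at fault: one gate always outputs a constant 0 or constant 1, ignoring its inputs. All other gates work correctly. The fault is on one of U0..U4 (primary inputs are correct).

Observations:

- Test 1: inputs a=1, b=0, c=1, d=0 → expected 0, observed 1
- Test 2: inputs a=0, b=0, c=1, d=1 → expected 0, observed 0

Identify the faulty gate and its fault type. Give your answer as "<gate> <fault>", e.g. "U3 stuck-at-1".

Fault-free values for test 1 (a=1, b=0, c=1, d=0): U0=0, U1=0, U2=0, U3=1, U4=0, giving Y=0. Observed 1.
Test 1: faults giving observed 1 are {U2 stuck-at-1, U3 stuck-at-0, U4 stuck-at-1}.
Test 2 (a=0, b=0, c=1, d=1): fault-free U0=0, U1=1, U2=1, U3=1, U4=0 → 0; observed 0. Eliminates U3 stuck-at-0, U4 stuck-at-1.
Only U2 stuck-at-1 is consistent with every test.

U2 stuck-at-1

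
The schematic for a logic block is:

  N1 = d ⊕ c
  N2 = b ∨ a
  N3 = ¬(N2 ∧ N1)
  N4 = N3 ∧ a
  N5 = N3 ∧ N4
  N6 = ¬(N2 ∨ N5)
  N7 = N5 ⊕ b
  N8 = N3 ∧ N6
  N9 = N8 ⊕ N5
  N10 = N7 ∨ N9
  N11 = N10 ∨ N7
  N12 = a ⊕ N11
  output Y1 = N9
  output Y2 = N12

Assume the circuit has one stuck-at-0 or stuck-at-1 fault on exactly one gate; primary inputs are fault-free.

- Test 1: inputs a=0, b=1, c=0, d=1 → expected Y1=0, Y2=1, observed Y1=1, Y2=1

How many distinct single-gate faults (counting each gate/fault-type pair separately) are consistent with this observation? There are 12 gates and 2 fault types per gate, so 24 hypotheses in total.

4

Fault-free: N1=1, N2=1, N3=0, N4=0, N5=0, N6=0, N7=1, N8=0, N9=0, N10=1, N11=1, N12=1 → Y1=0, Y2=1. Observed Y1=1, Y2=1.
  N1: none of the 2 fault types match ✗
  N2: stuck-at-0 ✓; others ✗
  N3: none of the 2 fault types match ✗
  N4: none of the 2 fault types match ✗
  N5: stuck-at-1 ✓; others ✗
  N6: none of the 2 fault types match ✗
  N7: none of the 2 fault types match ✗
  N8: stuck-at-1 ✓; others ✗
  N9: stuck-at-1 ✓; others ✗
  N10: none of the 2 fault types match ✗
  N11: none of the 2 fault types match ✗
  N12: none of the 2 fault types match ✗
Consistent faults: {N2 stuck-at-0, N5 stuck-at-1, N8 stuck-at-1, N9 stuck-at-1} — 4 in all.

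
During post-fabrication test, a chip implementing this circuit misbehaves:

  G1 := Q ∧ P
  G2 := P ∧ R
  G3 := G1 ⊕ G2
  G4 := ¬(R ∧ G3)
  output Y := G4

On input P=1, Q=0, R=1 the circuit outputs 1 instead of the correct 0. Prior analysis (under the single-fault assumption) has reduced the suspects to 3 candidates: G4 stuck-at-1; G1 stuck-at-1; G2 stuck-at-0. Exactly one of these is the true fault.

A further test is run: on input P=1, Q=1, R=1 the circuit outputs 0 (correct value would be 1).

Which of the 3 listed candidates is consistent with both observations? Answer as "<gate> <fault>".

Evaluate each candidate on input P=1, Q=1, R=1:
  G4 stuck-at-1: G1=1, G2=1, G3=0, G4=1 [stuck-at-1] → 1 — eliminated
  G1 stuck-at-1: G1=1 [stuck-at-1], G2=1, G3=0, G4=1 → 1 — eliminated
  G2 stuck-at-0: G1=1, G2=0 [stuck-at-0], G3=1, G4=0 → 0 — matches
Only G2 stuck-at-0 reproduces the observed 0.

G2 stuck-at-0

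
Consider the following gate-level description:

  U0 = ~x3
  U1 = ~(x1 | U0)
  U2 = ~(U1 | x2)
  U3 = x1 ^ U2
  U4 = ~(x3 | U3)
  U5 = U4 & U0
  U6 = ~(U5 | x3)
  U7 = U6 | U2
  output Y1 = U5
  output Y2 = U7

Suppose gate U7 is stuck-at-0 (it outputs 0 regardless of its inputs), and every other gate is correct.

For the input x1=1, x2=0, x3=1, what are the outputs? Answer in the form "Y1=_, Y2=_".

Propagate with U7 forced: U0=0, U1=0, U2=1, U3=0, U4=0, U5=0, U6=0, U7=0 [stuck-at-0].
So the outputs are Y1=0, Y2=0. (Without the fault they would be Y1=0, Y2=1.)

Y1=0, Y2=0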